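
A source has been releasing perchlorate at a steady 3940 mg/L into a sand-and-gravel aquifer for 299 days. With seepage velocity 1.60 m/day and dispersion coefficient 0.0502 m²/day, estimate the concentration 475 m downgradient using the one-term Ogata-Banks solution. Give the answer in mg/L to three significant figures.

2890 mg/L

For a continuous step input, C/C₀ ≈ ½·erfc((x−vt)/(2√(Dt))).
vt = 1.60 × 299 = 478.4 m and 2√(Dt) = 2√(0.0502 × 299) = 7.748 m.
Argument (x−vt)/(2√(Dt)) = (475 − 478.4)/7.748 = -0.4388; ½·erfc(-0.4388) = 0.7326.
C = 3940 × 0.7326 = 2890 mg/L.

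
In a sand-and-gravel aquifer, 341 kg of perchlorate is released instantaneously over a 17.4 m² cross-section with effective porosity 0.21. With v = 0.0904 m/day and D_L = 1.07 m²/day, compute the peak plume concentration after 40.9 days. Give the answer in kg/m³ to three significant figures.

3.98 kg/m³

The peak of an instantaneous 1D plume sits at x = vt; there the Gaussian factor is 1 and C_max = M/(n_e·A·√(4πDt)), where n_e·A is the pore area the mass is dissolved in.
√(4πDt) = √(4π × 1.07 × 40.9) = 23.45 m, so C_max = 341/(0.21 × 17.4 × 23.45) = 3.98 kg/m³.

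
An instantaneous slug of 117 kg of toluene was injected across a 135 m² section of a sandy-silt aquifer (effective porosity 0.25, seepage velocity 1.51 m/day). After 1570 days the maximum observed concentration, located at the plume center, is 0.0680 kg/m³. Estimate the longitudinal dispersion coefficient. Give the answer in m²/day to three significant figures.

0.132 m²/day

At the plume center C_max = M/(n_e·A·√(4πDt)), so D = M²/(4πt·(n_e·A·C_max)²).
n_e·A·C_max = 0.25 × 135 × 0.0680 = 2.295 kg/m.
D = 117²/(4π × 1570 × 2.295²) = 0.132 m²/day.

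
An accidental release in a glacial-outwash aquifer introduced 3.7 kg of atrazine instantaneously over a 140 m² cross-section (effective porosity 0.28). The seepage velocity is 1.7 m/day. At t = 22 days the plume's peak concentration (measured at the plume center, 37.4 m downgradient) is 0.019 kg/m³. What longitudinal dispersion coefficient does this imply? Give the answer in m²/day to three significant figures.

0.0893 m²/day

At the plume center C_max = M/(n_e·A·√(4πDt)), so D = M²/(4πt·(n_e·A·C_max)²).
n_e·A·C_max = 0.28 × 140 × 0.019 = 0.7448 kg/m.
D = 3.7²/(4π × 22 × 0.7448²) = 0.0893 m²/day.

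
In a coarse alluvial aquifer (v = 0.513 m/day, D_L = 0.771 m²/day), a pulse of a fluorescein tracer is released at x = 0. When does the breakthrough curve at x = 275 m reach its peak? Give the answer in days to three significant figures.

For the 1D instantaneous-source solution, setting ∂C/∂t = 0 at fixed x gives v²t² + 2Dt − x² = 0, so t = (√(D² + v²x²) − D)/v².
√(D² + v²x²) = √(0.771² + 0.513² × 275²) = 141.1; v² = 0.263169.
t = (141.1 − 0.771)/0.263169 = 533 days (vs. the pure-advection estimate x/v = 536 d).

533 days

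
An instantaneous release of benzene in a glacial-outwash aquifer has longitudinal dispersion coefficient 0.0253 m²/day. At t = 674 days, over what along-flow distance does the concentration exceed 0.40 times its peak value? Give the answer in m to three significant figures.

15.8 m

The plume is Gaussian with σ = √(2Dt) = √(2 × 0.0253 × 674) = 5.840 m.
C/C_peak = exp(−Δx²/(2σ²)) = 0.40 ⇒ Δx = σ·√(−2 ln 0.40) = 5.840 × 1.354 = 7.907 m.
Width = 2Δx = 15.8 m.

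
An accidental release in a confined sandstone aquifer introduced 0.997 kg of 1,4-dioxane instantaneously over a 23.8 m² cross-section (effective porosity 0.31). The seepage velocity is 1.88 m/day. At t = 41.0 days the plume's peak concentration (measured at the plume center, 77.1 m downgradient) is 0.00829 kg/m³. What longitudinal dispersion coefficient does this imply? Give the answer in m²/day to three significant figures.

At the plume center C_max = M/(n_e·A·√(4πDt)), so D = M²/(4πt·(n_e·A·C_max)²).
n_e·A·C_max = 0.31 × 23.8 × 0.00829 = 0.06116 kg/m.
D = 0.997²/(4π × 41.0 × 0.06116²) = 0.516 m²/day.

0.516 m²/day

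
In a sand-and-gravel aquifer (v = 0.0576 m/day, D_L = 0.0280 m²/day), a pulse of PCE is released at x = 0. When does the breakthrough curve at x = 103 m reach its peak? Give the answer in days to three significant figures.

1780 days

For the 1D instantaneous-source solution, setting ∂C/∂t = 0 at fixed x gives v²t² + 2Dt − x² = 0, so t = (√(D² + v²x²) − D)/v².
√(D² + v²x²) = √(0.0280² + 0.0576² × 103²) = 5.933; v² = 0.00331776.
t = (5.933 − 0.0280)/0.00331776 = 1780 days (vs. the pure-advection estimate x/v = 1790 d).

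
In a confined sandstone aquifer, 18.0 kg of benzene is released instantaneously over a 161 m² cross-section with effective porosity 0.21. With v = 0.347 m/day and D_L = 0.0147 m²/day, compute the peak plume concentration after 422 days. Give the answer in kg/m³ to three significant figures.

The peak of an instantaneous 1D plume sits at x = vt; there the Gaussian factor is 1 and C_max = M/(n_e·A·√(4πDt)), where n_e·A is the pore area the mass is dissolved in.
√(4πDt) = √(4π × 0.0147 × 422) = 8.829 m, so C_max = 18.0/(0.21 × 161 × 8.829) = 0.0603 kg/m³.

0.0603 kg/m³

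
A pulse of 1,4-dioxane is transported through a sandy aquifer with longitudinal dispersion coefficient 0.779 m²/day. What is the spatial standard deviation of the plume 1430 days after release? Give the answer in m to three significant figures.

47.2 m

Dispersive spreading gives a Gaussian with σ² = 2Dt; advection only shifts the center.
σ = √(2 × 0.779 × 1430) = 47.2 m.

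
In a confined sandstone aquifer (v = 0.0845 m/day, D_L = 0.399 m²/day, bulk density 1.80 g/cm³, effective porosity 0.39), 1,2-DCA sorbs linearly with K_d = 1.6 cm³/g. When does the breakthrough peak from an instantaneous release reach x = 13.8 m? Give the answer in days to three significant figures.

979 days

Retardation factor R = 1 + ρ_b·K_d/n = 1 + 1.80 × 1.6/0.39 = 8.385.
Sorption retards both mechanisms: v_R = v/R = 0.01008 m/day, D_R = D/R = 0.04758 m²/day.
Peak time from v_R²t² + 2D_R t − x² = 0: t = (√(D_R² + v_R²x²) − D_R)/v_R².
√(D_R² + v_R²x²) = √(0.04758² + 0.01008² × 13.8²) = 0.1470; v_R² = 0.0001016.
t = (0.1470 − 0.04758)/0.0001016 = 979 days.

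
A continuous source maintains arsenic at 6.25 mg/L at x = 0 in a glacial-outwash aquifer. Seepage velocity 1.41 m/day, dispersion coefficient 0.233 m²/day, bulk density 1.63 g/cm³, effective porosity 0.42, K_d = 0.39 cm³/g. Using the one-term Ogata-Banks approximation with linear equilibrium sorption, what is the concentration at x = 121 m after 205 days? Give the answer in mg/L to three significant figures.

Retardation factor R = 1 + ρ_b·K_d/n = 1 + 1.63 × 0.39/0.42 = 2.514.
Sorption retards both mechanisms: v_R = v/R = 0.5609 m/day, D_R = D/R = 0.09268 m²/day.
v_R·t = 0.5609 × 205 = 114.9845 m; 2√(D_R t) = 8.718 m; argument = (121 − 114.9845)/8.718 = 0.6900.
C = C₀ × ½·erfc(0.6900) = 6.25 × 0.1646 = 1.03 mg/L.

1.03 mg/L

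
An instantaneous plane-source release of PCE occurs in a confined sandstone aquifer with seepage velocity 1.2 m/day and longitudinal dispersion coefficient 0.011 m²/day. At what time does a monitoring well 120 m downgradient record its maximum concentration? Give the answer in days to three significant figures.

For the 1D instantaneous-source solution, setting ∂C/∂t = 0 at fixed x gives v²t² + 2Dt − x² = 0, so t = (√(D² + v²x²) − D)/v².
√(D² + v²x²) = √(0.011² + 1.2² × 120²) = 144.0; v² = 1.44.
t = (144.0 − 0.011)/1.44 = 100 days (vs. the pure-advection estimate x/v = 100 d).

100 days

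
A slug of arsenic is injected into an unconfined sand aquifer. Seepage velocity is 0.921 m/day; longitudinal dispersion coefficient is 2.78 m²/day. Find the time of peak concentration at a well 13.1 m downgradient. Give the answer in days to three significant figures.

For the 1D instantaneous-source solution, setting ∂C/∂t = 0 at fixed x gives v²t² + 2Dt − x² = 0, so t = (√(D² + v²x²) − D)/v².
√(D² + v²x²) = √(2.78² + 0.921² × 13.1²) = 12.38; v² = 0.848241.
t = (12.38 − 2.78)/0.848241 = 11.3 days (vs. the pure-advection estimate x/v = 14.2 d).

11.3 days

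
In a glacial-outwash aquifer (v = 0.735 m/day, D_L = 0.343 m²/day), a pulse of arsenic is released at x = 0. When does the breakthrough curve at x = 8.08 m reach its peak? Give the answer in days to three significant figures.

10.4 days

For the 1D instantaneous-source solution, setting ∂C/∂t = 0 at fixed x gives v²t² + 2Dt − x² = 0, so t = (√(D² + v²x²) − D)/v².
√(D² + v²x²) = √(0.343² + 0.735² × 8.08²) = 5.949; v² = 0.540225.
t = (5.949 − 0.343)/0.540225 = 10.4 days (vs. the pure-advection estimate x/v = 11.0 d).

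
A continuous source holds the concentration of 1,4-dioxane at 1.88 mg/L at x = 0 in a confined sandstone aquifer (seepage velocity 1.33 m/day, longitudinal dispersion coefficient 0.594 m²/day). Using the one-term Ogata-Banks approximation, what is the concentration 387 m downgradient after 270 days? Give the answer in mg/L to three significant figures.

0.112 mg/L

For a continuous step input, C/C₀ ≈ ½·erfc((x−vt)/(2√(Dt))).
vt = 1.33 × 270 = 359.1 m and 2√(Dt) = 2√(0.594 × 270) = 25.33 m.
Argument (x−vt)/(2√(Dt)) = (387 − 359.1)/25.33 = 1.101; ½·erfc(1.101) = 0.05973.
C = 1.88 × 0.05973 = 0.112 mg/L.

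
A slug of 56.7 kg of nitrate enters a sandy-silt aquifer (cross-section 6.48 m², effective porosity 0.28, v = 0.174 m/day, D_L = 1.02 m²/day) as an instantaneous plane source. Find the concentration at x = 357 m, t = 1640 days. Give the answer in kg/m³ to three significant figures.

For an instantaneous plane source, C(x,t) = M/(n_e·A·√(4πDt)) · exp(−(x−vt)²/(4Dt)), with n_e·A the pore (flow) area.
Plume center vt = 0.174 × 1640 = 285.36 m, so the well at 357 m is 71.64 m downgradient of the peak.
√(4πDt) = 145.0 m, giving peak height M/(n_e·A·√(4πDt)) = 56.7/(0.28 × 6.48 × 145.0) = 0.2155 kg/m³.
(x−vt)²/(4Dt) = (71.64)²/(4 × 1.02 × 1640) = 0.7670; exp(−0.7670) = 0.4644.
C = 0.2155 × 0.4644 = 0.100 kg/m³.

0.100 kg/m³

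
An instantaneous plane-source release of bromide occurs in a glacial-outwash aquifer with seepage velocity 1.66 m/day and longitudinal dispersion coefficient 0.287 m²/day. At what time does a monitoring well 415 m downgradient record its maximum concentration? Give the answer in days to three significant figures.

For the 1D instantaneous-source solution, setting ∂C/∂t = 0 at fixed x gives v²t² + 2Dt − x² = 0, so t = (√(D² + v²x²) − D)/v².
√(D² + v²x²) = √(0.287² + 1.66² × 415²) = 688.9; v² = 2.7556.
t = (688.9 − 0.287)/2.7556 = 250 days (vs. the pure-advection estimate x/v = 250 d).

250 days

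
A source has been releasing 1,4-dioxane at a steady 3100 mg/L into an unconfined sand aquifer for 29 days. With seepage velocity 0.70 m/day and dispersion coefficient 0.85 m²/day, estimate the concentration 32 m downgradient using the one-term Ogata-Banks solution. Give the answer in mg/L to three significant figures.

For a continuous step input, C/C₀ ≈ ½·erfc((x−vt)/(2√(Dt))).
vt = 0.70 × 29 = 20.3 m and 2√(Dt) = 2√(0.85 × 29) = 9.930 m.
Argument (x−vt)/(2√(Dt)) = (32 − 20.3)/9.930 = 1.178; ½·erfc(1.178) = 0.04786.
C = 3100 × 0.04786 = 148 mg/L.

148 mg/L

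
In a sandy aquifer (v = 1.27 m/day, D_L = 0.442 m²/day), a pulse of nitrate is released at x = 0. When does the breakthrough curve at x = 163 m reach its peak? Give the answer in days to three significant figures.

128 days

For the 1D instantaneous-source solution, setting ∂C/∂t = 0 at fixed x gives v²t² + 2Dt − x² = 0, so t = (√(D² + v²x²) − D)/v².
√(D² + v²x²) = √(0.442² + 1.27² × 163²) = 207.0; v² = 1.6129.
t = (207.0 − 0.442)/1.6129 = 128 days (vs. the pure-advection estimate x/v = 128 d).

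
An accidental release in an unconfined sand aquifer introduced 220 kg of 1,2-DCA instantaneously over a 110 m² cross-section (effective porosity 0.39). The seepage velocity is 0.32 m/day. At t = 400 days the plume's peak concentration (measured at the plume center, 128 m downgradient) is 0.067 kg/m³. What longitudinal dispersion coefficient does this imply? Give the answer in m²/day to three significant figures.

1.17 m²/day

At the plume center C_max = M/(n_e·A·√(4πDt)), so D = M²/(4πt·(n_e·A·C_max)²).
n_e·A·C_max = 0.39 × 110 × 0.067 = 2.874 kg/m.
D = 220²/(4π × 400 × 2.874²) = 1.17 m²/day.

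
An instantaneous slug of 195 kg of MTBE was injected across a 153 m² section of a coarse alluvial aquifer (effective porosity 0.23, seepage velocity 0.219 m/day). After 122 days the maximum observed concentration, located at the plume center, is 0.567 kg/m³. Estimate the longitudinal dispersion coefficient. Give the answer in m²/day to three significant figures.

0.0623 m²/day

At the plume center C_max = M/(n_e·A·√(4πDt)), so D = M²/(4πt·(n_e·A·C_max)²).
n_e·A·C_max = 0.23 × 153 × 0.567 = 19.95 kg/m.
D = 195²/(4π × 122 × 19.95²) = 0.0623 m²/day.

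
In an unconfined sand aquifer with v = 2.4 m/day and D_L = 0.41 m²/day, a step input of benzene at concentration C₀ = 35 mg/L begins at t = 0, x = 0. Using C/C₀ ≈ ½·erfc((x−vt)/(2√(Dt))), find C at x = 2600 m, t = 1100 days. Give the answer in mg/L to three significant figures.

For a continuous step input, C/C₀ ≈ ½·erfc((x−vt)/(2√(Dt))).
vt = 2.4 × 1100 = 2640 m and 2√(Dt) = 2√(0.41 × 1100) = 42.47 m.
Argument (x−vt)/(2√(Dt)) = (2600 − 2640)/42.47 = -0.9418; ½·erfc(-0.9418) = 0.9086.
C = 35 × 0.9086 = 31.8 mg/L.

31.8 mg/L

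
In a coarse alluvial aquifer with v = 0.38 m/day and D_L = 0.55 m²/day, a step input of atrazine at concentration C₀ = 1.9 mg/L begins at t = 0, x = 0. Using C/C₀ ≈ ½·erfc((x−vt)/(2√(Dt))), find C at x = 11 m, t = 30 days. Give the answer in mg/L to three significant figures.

For a continuous step input, C/C₀ ≈ ½·erfc((x−vt)/(2√(Dt))).
vt = 0.38 × 30 = 11.4 m and 2√(Dt) = 2√(0.55 × 30) = 8.124 m.
Argument (x−vt)/(2√(Dt)) = (11 − 11.4)/8.124 = -0.04924; ½·erfc(-0.04924) = 0.5278.
C = 1.9 × 0.5278 = 1.00 mg/L.

1.00 mg/L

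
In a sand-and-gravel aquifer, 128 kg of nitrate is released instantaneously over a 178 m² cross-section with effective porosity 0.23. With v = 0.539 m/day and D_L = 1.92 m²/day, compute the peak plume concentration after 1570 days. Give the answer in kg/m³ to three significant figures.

The peak of an instantaneous 1D plume sits at x = vt; there the Gaussian factor is 1 and C_max = M/(n_e·A·√(4πDt)), where n_e·A is the pore area the mass is dissolved in.
√(4πDt) = √(4π × 1.92 × 1570) = 194.6 m, so C_max = 128/(0.23 × 178 × 194.6) = 0.0161 kg/m³.

0.0161 kg/m³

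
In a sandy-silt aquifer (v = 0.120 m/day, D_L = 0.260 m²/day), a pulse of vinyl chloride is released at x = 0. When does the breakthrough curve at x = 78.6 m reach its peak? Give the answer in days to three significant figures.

637 days

For the 1D instantaneous-source solution, setting ∂C/∂t = 0 at fixed x gives v²t² + 2Dt − x² = 0, so t = (√(D² + v²x²) − D)/v².
√(D² + v²x²) = √(0.260² + 0.120² × 78.6²) = 9.436; v² = 0.0144.
t = (9.436 − 0.260)/0.0144 = 637 days (vs. the pure-advection estimate x/v = 655 d).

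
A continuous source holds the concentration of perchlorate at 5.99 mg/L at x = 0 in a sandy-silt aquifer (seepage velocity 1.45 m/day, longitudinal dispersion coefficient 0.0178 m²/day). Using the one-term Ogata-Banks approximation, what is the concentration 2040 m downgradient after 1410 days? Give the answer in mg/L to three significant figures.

4.42 mg/L

For a continuous step input, C/C₀ ≈ ½·erfc((x−vt)/(2√(Dt))).
vt = 1.45 × 1410 = 2044.5 m and 2√(Dt) = 2√(0.0178 × 1410) = 10.02 m.
Argument (x−vt)/(2√(Dt)) = (2040 − 2044.5)/10.02 = -0.4491; ½·erfc(-0.4491) = 0.7373.
C = 5.99 × 0.7373 = 4.42 mg/L.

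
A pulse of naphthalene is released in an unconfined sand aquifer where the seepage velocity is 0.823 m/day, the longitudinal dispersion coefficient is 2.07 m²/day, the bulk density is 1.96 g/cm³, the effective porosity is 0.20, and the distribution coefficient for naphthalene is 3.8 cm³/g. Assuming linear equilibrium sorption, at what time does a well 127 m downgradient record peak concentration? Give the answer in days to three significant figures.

Retardation factor R = 1 + ρ_b·K_d/n = 1 + 1.96 × 3.8/0.20 = 38.24.
Sorption retards both mechanisms: v_R = v/R = 0.02152 m/day, D_R = D/R = 0.05413 m²/day.
Peak time from v_R²t² + 2D_R t − x² = 0: t = (√(D_R² + v_R²x²) − D_R)/v_R².
√(D_R² + v_R²x²) = √(0.05413² + 0.02152² × 127²) = 2.734; v_R² = 0.0004631.
t = (2.734 − 0.05413)/0.0004631 = 5790 days.

5790 days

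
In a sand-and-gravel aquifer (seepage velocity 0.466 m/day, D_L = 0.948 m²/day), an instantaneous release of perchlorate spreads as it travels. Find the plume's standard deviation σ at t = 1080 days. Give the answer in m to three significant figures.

Dispersive spreading gives a Gaussian with σ² = 2Dt; advection only shifts the center.
σ = √(2 × 0.948 × 1080) = 45.3 m.

45.3 m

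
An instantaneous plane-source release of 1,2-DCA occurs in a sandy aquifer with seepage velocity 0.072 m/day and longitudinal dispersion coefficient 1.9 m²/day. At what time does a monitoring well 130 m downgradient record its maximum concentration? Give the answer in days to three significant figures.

1480 days

For the 1D instantaneous-source solution, setting ∂C/∂t = 0 at fixed x gives v²t² + 2Dt − x² = 0, so t = (√(D² + v²x²) − D)/v².
√(D² + v²x²) = √(1.9² + 0.072² × 130²) = 9.551; v² = 0.005184.
t = (9.551 − 1.9)/0.005184 = 1480 days (vs. the pure-advection estimate x/v = 1810 d).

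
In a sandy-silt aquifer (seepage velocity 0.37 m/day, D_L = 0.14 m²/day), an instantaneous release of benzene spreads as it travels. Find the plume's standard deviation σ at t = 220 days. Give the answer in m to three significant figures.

Dispersive spreading gives a Gaussian with σ² = 2Dt; advection only shifts the center.
σ = √(2 × 0.14 × 220) = 7.85 m.

7.85 m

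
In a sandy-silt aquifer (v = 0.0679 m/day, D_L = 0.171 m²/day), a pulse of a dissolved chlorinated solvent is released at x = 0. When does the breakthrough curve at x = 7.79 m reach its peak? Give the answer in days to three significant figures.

For the 1D instantaneous-source solution, setting ∂C/∂t = 0 at fixed x gives v²t² + 2Dt − x² = 0, so t = (√(D² + v²x²) − D)/v².
√(D² + v²x²) = √(0.171² + 0.0679² × 7.79²) = 0.5559; v² = 0.00461041.
t = (0.5559 − 0.171)/0.00461041 = 83.5 days (vs. the pure-advection estimate x/v = 115 d).

83.5 days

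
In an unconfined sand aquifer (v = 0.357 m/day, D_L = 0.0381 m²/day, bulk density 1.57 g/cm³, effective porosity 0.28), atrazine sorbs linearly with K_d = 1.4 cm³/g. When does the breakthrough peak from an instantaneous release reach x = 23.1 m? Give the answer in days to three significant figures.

Retardation factor R = 1 + ρ_b·K_d/n = 1 + 1.57 × 1.4/0.28 = 8.850.
Sorption retards both mechanisms: v_R = v/R = 0.04034 m/day, D_R = D/R = 0.004305 m²/day.
Peak time from v_R²t² + 2D_R t − x² = 0: t = (√(D_R² + v_R²x²) − D_R)/v_R².
√(D_R² + v_R²x²) = √(0.004305² + 0.04034² × 23.1²) = 0.9319; v_R² = 0.001627.
t = (0.9319 − 0.004305)/0.001627 = 570 days.

570 days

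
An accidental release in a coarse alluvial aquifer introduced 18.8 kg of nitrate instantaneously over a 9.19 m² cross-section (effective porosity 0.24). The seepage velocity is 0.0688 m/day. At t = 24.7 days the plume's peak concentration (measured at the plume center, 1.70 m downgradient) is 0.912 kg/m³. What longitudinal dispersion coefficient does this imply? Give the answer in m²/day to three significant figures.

At the plume center C_max = M/(n_e·A·√(4πDt)), so D = M²/(4πt·(n_e·A·C_max)²).
n_e·A·C_max = 0.24 × 9.19 × 0.912 = 2.012 kg/m.
D = 18.8²/(4π × 24.7 × 2.012²) = 0.281 m²/day.

0.281 m²/day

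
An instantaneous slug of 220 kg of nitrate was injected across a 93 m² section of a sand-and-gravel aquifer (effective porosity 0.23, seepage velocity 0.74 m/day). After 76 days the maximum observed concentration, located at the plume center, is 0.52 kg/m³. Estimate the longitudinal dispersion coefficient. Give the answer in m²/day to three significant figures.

0.410 m²/day

At the plume center C_max = M/(n_e·A·√(4πDt)), so D = M²/(4πt·(n_e·A·C_max)²).
n_e·A·C_max = 0.23 × 93 × 0.52 = 11.12 kg/m.
D = 220²/(4π × 76 × 11.12²) = 0.410 m²/day.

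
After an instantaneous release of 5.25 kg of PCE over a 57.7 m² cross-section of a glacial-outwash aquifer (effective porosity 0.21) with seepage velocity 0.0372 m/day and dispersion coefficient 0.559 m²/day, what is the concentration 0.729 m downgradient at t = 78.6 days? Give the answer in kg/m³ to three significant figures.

0.0179 kg/m³

For an instantaneous plane source, C(x,t) = M/(n_e·A·√(4πDt)) · exp(−(x−vt)²/(4Dt)), with n_e·A the pore (flow) area.
Plume center vt = 0.0372 × 78.6 = 2.92392 m, so the well at 0.729 m is 2.19492 m upgradient of the peak.
√(4πDt) = 23.50 m, giving peak height M/(n_e·A·√(4πDt)) = 5.25/(0.21 × 57.7 × 23.50) = 0.01844 kg/m³.
(x−vt)²/(4Dt) = (-2.19492)²/(4 × 0.559 × 78.6) = 0.02741; exp(−0.02741) = 0.9730.
C = 0.01844 × 0.9730 = 0.0179 kg/m³.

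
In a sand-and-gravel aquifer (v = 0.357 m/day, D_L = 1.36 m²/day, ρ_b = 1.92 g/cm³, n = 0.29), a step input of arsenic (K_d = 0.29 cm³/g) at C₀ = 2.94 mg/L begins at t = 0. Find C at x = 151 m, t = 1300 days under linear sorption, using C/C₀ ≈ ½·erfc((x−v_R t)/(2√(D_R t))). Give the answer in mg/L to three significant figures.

Retardation factor R = 1 + ρ_b·K_d/n = 1 + 1.92 × 0.29/0.29 = 2.920.
Sorption retards both mechanisms: v_R = v/R = 0.1223 m/day, D_R = D/R = 0.4658 m²/day.
v_R·t = 0.1223 × 1300 = 158.99 m; 2√(D_R t) = 49.22 m; argument = (151 − 158.99)/49.22 = -0.1623.
C = C₀ × ½·erfc(-0.1623) = 2.94 × 0.5908 = 1.74 mg/L.

1.74 mg/L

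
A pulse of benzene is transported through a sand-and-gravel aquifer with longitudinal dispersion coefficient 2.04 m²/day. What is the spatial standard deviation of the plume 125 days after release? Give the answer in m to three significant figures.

Dispersive spreading gives a Gaussian with σ² = 2Dt; advection only shifts the center.
σ = √(2 × 2.04 × 125) = 22.6 m.

22.6 m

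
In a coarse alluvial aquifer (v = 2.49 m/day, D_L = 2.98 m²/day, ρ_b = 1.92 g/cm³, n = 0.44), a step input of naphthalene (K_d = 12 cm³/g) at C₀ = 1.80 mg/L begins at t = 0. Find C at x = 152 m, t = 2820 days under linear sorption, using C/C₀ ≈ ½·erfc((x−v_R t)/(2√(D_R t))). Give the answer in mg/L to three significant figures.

0.225 mg/L

Retardation factor R = 1 + ρ_b·K_d/n = 1 + 1.92 × 12/0.44 = 53.36.
Sorption retards both mechanisms: v_R = v/R = 0.04666 m/day, D_R = D/R = 0.05585 m²/day.
v_R·t = 0.04666 × 2820 = 131.5812 m; 2√(D_R t) = 25.10 m; argument = (152 − 131.5812)/25.10 = 0.8135.
C = C₀ × ½·erfc(0.8135) = 1.80 × 0.1250 = 0.225 mg/L.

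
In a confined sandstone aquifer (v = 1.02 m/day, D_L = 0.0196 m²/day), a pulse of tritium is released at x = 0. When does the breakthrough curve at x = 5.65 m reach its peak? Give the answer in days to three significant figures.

5.52 days

For the 1D instantaneous-source solution, setting ∂C/∂t = 0 at fixed x gives v²t² + 2Dt − x² = 0, so t = (√(D² + v²x²) − D)/v².
√(D² + v²x²) = √(0.0196² + 1.02² × 5.65²) = 5.763; v² = 1.0404.
t = (5.763 − 0.0196)/1.0404 = 5.52 days (vs. the pure-advection estimate x/v = 5.54 d).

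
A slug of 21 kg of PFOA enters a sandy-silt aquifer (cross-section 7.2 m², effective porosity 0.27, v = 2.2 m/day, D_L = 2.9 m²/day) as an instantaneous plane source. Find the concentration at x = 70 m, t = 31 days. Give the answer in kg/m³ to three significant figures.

0.319 kg/m³

For an instantaneous plane source, C(x,t) = M/(n_e·A·√(4πDt)) · exp(−(x−vt)²/(4Dt)), with n_e·A the pore (flow) area.
Plume center vt = 2.2 × 31 = 68.2 m, so the well at 70 m is 1.8 m downgradient of the peak.
√(4πDt) = 33.61 m, giving peak height M/(n_e·A·√(4πDt)) = 21/(0.27 × 7.2 × 33.61) = 0.3214 kg/m³.
(x−vt)²/(4Dt) = (1.8)²/(4 × 2.9 × 31) = 0.009010; exp(−0.009010) = 0.9910.
C = 0.3214 × 0.9910 = 0.319 kg/m³.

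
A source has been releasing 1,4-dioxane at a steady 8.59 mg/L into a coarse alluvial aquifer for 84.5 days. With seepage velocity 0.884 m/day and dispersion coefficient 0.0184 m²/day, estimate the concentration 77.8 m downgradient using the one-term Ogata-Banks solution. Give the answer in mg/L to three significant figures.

0.337 mg/L

For a continuous step input, C/C₀ ≈ ½·erfc((x−vt)/(2√(Dt))).
vt = 0.884 × 84.5 = 74.698 m and 2√(Dt) = 2√(0.0184 × 84.5) = 2.494 m.
Argument (x−vt)/(2√(Dt)) = (77.8 − 74.698)/2.494 = 1.244; ½·erfc(1.244) = 0.03926.
C = 8.59 × 0.03926 = 0.337 mg/L.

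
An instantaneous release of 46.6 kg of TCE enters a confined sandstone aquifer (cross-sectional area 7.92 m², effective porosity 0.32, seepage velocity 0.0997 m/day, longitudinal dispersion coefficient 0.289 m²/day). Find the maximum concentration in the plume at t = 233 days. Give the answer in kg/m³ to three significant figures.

0.632 kg/m³

The peak of an instantaneous 1D plume sits at x = vt; there the Gaussian factor is 1 and C_max = M/(n_e·A·√(4πDt)), where n_e·A is the pore area the mass is dissolved in.
√(4πDt) = √(4π × 0.289 × 233) = 29.09 m, so C_max = 46.6/(0.32 × 7.92 × 29.09) = 0.632 kg/m³.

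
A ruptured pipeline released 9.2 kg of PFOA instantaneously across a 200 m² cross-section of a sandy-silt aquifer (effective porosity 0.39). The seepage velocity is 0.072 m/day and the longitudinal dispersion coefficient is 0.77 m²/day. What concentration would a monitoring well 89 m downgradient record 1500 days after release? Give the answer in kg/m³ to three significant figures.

For an instantaneous plane source, C(x,t) = M/(n_e·A·√(4πDt)) · exp(−(x−vt)²/(4Dt)), with n_e·A the pore (flow) area.
Plume center vt = 0.072 × 1500 = 108 m, so the well at 89 m is 19 m upgradient of the peak.
√(4πDt) = 120.5 m, giving peak height M/(n_e·A·√(4πDt)) = 9.2/(0.39 × 200 × 120.5) = 0.0009788 kg/m³.
(x−vt)²/(4Dt) = (-19)²/(4 × 0.77 × 1500) = 0.07814; exp(−0.07814) = 0.9248.
C = 0.0009788 × 0.9248 = 0.000905 kg/m³.

0.000905 kg/m³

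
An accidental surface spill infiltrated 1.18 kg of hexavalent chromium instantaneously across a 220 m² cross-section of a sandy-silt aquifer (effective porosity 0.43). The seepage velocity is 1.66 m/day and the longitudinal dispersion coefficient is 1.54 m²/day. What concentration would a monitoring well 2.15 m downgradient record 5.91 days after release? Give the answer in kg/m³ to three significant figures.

For an instantaneous plane source, C(x,t) = M/(n_e·A·√(4πDt)) · exp(−(x−vt)²/(4Dt)), with n_e·A the pore (flow) area.
Plume center vt = 1.66 × 5.91 = 9.8106 m, so the well at 2.15 m is 7.6606 m upgradient of the peak.
√(4πDt) = 10.69 m, giving peak height M/(n_e·A·√(4πDt)) = 1.18/(0.43 × 220 × 10.69) = 0.001167 kg/m³.
(x−vt)²/(4Dt) = (-7.6606)²/(4 × 1.54 × 5.91) = 1.612; exp(−1.612) = 0.1995.
C = 0.001167 × 0.1995 = 0.000233 kg/m³.

0.000233 kg/m³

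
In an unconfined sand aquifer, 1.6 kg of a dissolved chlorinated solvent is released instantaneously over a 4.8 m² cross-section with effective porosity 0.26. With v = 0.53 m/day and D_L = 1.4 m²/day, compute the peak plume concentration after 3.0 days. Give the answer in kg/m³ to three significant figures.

The peak of an instantaneous 1D plume sits at x = vt; there the Gaussian factor is 1 and C_max = M/(n_e·A·√(4πDt)), where n_e·A is the pore area the mass is dissolved in.
√(4πDt) = √(4π × 1.4 × 3.0) = 7.265 m, so C_max = 1.6/(0.26 × 4.8 × 7.265) = 0.176 kg/m³.

0.176 kg/m³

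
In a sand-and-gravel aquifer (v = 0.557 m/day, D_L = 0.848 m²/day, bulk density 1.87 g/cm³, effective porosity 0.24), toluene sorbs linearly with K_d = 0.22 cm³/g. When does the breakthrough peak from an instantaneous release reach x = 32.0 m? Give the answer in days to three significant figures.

Retardation factor R = 1 + ρ_b·K_d/n = 1 + 1.87 × 0.22/0.24 = 2.714.
Sorption retards both mechanisms: v_R = v/R = 0.2052 m/day, D_R = D/R = 0.3125 m²/day.
Peak time from v_R²t² + 2D_R t − x² = 0: t = (√(D_R² + v_R²x²) − D_R)/v_R².
√(D_R² + v_R²x²) = √(0.3125² + 0.2052² × 32.0²) = 6.574; v_R² = 0.04211.
t = (6.574 − 0.3125)/0.04211 = 149 days.

149 days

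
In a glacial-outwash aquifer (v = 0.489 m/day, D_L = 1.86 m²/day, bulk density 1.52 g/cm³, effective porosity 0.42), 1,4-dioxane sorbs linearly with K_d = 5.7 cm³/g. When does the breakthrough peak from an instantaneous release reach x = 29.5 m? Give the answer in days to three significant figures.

1150 days

Retardation factor R = 1 + ρ_b·K_d/n = 1 + 1.52 × 5.7/0.42 = 21.63.
Sorption retards both mechanisms: v_R = v/R = 0.02261 m/day, D_R = D/R = 0.08599 m²/day.
Peak time from v_R²t² + 2D_R t − x² = 0: t = (√(D_R² + v_R²x²) − D_R)/v_R².
√(D_R² + v_R²x²) = √(0.08599² + 0.02261² × 29.5²) = 0.6725; v_R² = 0.0005112.
t = (0.6725 − 0.08599)/0.0005112 = 1150 days.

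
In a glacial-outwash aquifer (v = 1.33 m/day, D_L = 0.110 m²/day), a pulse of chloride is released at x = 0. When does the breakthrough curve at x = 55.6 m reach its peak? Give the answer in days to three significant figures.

41.7 days

For the 1D instantaneous-source solution, setting ∂C/∂t = 0 at fixed x gives v²t² + 2Dt − x² = 0, so t = (√(D² + v²x²) − D)/v².
√(D² + v²x²) = √(0.110² + 1.33² × 55.6²) = 73.95; v² = 1.7689.
t = (73.95 − 0.110)/1.7689 = 41.7 days (vs. the pure-advection estimate x/v = 41.8 d).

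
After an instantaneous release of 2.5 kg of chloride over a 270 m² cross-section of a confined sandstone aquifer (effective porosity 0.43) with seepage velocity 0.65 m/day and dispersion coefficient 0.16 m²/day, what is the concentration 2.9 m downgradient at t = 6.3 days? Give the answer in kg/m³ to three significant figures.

0.00425 kg/m³

For an instantaneous plane source, C(x,t) = M/(n_e·A·√(4πDt)) · exp(−(x−vt)²/(4Dt)), with n_e·A the pore (flow) area.
Plume center vt = 0.65 × 6.3 = 4.095 m, so the well at 2.9 m is 1.195 m upgradient of the peak.
√(4πDt) = 3.559 m, giving peak height M/(n_e·A·√(4πDt)) = 2.5/(0.43 × 270 × 3.559) = 0.006050 kg/m³.
(x−vt)²/(4Dt) = (-1.195)²/(4 × 0.16 × 6.3) = 0.3542; exp(−0.3542) = 0.7017.
C = 0.006050 × 0.7017 = 0.00425 kg/m³.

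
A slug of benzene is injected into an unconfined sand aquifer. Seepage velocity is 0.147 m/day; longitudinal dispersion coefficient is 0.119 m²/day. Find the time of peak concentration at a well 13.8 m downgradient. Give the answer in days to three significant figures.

88.5 days

For the 1D instantaneous-source solution, setting ∂C/∂t = 0 at fixed x gives v²t² + 2Dt − x² = 0, so t = (√(D² + v²x²) − D)/v².
√(D² + v²x²) = √(0.119² + 0.147² × 13.8²) = 2.032; v² = 0.021609.
t = (2.032 − 0.119)/0.021609 = 88.5 days (vs. the pure-advection estimate x/v = 93.9 d).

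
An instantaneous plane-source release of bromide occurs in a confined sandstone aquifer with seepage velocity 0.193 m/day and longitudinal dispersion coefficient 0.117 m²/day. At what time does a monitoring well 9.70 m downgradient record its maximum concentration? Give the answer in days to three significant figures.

For the 1D instantaneous-source solution, setting ∂C/∂t = 0 at fixed x gives v²t² + 2Dt − x² = 0, so t = (√(D² + v²x²) − D)/v².
√(D² + v²x²) = √(0.117² + 0.193² × 9.70²) = 1.876; v² = 0.037249.
t = (1.876 − 0.117)/0.037249 = 47.2 days (vs. the pure-advection estimate x/v = 50.3 d).

47.2 days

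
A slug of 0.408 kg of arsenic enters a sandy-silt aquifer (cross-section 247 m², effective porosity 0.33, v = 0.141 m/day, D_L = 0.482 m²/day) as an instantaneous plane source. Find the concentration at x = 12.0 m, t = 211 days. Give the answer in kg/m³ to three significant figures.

6.45e-05 kg/m³

For an instantaneous plane source, C(x,t) = M/(n_e·A·√(4πDt)) · exp(−(x−vt)²/(4Dt)), with n_e·A the pore (flow) area.
Plume center vt = 0.141 × 211 = 29.751 m, so the well at 12.0 m is 17.751 m upgradient of the peak.
√(4πDt) = 35.75 m, giving peak height M/(n_e·A·√(4πDt)) = 0.408/(0.33 × 247 × 35.75) = 0.0001400 kg/m³.
(x−vt)²/(4Dt) = (-17.751)²/(4 × 0.482 × 211) = 0.7746; exp(−0.7746) = 0.4609.
C = 0.0001400 × 0.4609 = 6.45e-05 kg/m³.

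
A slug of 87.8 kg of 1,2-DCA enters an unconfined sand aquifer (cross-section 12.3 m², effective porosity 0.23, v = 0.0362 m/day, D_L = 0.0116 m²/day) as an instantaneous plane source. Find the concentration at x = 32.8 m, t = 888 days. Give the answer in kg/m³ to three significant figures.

For an instantaneous plane source, C(x,t) = M/(n_e·A·√(4πDt)) · exp(−(x−vt)²/(4Dt)), with n_e·A the pore (flow) area.
Plume center vt = 0.0362 × 888 = 32.1456 m, so the well at 32.8 m is 0.6544 m downgradient of the peak.
√(4πDt) = 11.38 m, giving peak height M/(n_e·A·√(4πDt)) = 87.8/(0.23 × 12.3 × 11.38) = 2.727 kg/m³.
(x−vt)²/(4Dt) = (0.6544)²/(4 × 0.0116 × 888) = 0.01039; exp(−0.01039) = 0.9897.
C = 2.727 × 0.9897 = 2.70 kg/m³.

2.70 kg/m³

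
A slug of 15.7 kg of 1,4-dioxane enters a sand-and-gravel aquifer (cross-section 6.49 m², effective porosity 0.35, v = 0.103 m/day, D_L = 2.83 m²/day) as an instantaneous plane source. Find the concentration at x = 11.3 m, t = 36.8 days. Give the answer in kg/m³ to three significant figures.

0.167 kg/m³

For an instantaneous plane source, C(x,t) = M/(n_e·A·√(4πDt)) · exp(−(x−vt)²/(4Dt)), with n_e·A the pore (flow) area.
Plume center vt = 0.103 × 36.8 = 3.7904 m, so the well at 11.3 m is 7.5096 m downgradient of the peak.
√(4πDt) = 36.18 m, giving peak height M/(n_e·A·√(4πDt)) = 15.7/(0.35 × 6.49 × 36.18) = 0.1910 kg/m³.
(x−vt)²/(4Dt) = (7.5096)²/(4 × 2.83 × 36.8) = 0.1354; exp(−0.1354) = 0.8734.
C = 0.1910 × 0.8734 = 0.167 kg/m³.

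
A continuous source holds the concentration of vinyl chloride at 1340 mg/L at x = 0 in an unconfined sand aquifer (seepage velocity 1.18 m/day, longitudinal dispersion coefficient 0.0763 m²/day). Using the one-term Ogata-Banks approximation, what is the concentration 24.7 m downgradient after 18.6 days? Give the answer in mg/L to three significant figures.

68.6 mg/L

For a continuous step input, C/C₀ ≈ ½·erfc((x−vt)/(2√(Dt))).
vt = 1.18 × 18.6 = 21.948 m and 2√(Dt) = 2√(0.0763 × 18.6) = 2.383 m.
Argument (x−vt)/(2√(Dt)) = (24.7 − 21.948)/2.383 = 1.155; ½·erfc(1.155) = 0.05119.
C = 1340 × 0.05119 = 68.6 mg/L.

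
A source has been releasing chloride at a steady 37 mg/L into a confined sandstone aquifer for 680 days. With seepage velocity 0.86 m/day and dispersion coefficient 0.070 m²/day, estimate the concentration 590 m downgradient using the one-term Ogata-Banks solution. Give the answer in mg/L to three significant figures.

11.0 mg/L

For a continuous step input, C/C₀ ≈ ½·erfc((x−vt)/(2√(Dt))).
vt = 0.86 × 680 = 584.8 m and 2√(Dt) = 2√(0.070 × 680) = 13.80 m.
Argument (x−vt)/(2√(Dt)) = (590 − 584.8)/13.80 = 0.3768; ½·erfc(0.3768) = 0.2971.
C = 37 × 0.2971 = 11.0 mg/L.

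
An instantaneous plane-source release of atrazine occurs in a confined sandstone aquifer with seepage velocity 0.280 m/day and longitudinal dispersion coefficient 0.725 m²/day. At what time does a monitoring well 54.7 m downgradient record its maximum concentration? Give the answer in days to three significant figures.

186 days

For the 1D instantaneous-source solution, setting ∂C/∂t = 0 at fixed x gives v²t² + 2Dt − x² = 0, so t = (√(D² + v²x²) − D)/v².
√(D² + v²x²) = √(0.725² + 0.280² × 54.7²) = 15.33; v² = 0.0784.
t = (15.33 − 0.725)/0.0784 = 186 days (vs. the pure-advection estimate x/v = 195 d).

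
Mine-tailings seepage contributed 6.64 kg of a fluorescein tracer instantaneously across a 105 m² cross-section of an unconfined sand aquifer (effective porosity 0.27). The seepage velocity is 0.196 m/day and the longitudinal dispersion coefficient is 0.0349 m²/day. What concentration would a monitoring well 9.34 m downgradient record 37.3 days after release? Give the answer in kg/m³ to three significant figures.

For an instantaneous plane source, C(x,t) = M/(n_e·A·√(4πDt)) · exp(−(x−vt)²/(4Dt)), with n_e·A the pore (flow) area.
Plume center vt = 0.196 × 37.3 = 7.3108 m, so the well at 9.34 m is 2.0292 m downgradient of the peak.
√(4πDt) = 4.045 m, giving peak height M/(n_e·A·√(4πDt)) = 6.64/(0.27 × 105 × 4.045) = 0.05790 kg/m³.
(x−vt)²/(4Dt) = (2.0292)²/(4 × 0.0349 × 37.3) = 0.7908; exp(−0.7908) = 0.4535.
C = 0.05790 × 0.4535 = 0.0263 kg/m³.

0.0263 kg/m³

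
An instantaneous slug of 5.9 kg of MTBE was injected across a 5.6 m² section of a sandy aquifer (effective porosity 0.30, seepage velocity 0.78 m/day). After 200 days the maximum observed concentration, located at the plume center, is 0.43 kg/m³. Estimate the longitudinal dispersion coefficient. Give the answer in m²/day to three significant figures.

At the plume center C_max = M/(n_e·A·√(4πDt)), so D = M²/(4πt·(n_e·A·C_max)²).
n_e·A·C_max = 0.30 × 5.6 × 0.43 = 0.7224 kg/m.
D = 5.9²/(4π × 200 × 0.7224²) = 0.0265 m²/day.

0.0265 m²/day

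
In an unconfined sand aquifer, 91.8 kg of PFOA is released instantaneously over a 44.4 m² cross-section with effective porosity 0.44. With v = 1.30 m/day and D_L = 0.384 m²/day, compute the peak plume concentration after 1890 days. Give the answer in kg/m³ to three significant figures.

0.0492 kg/m³

The peak of an instantaneous 1D plume sits at x = vt; there the Gaussian factor is 1 and C_max = M/(n_e·A·√(4πDt)), where n_e·A is the pore area the mass is dissolved in.
√(4πDt) = √(4π × 0.384 × 1890) = 95.50 m, so C_max = 91.8/(0.44 × 44.4 × 95.50) = 0.0492 kg/m³.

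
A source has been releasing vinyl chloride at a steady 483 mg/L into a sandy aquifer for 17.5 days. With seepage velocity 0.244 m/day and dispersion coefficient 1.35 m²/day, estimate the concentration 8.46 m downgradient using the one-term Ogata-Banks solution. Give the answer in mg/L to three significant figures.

131 mg/L

For a continuous step input, C/C₀ ≈ ½·erfc((x−vt)/(2√(Dt))).
vt = 0.244 × 17.5 = 4.27 m and 2√(Dt) = 2√(1.35 × 17.5) = 9.721 m.
Argument (x−vt)/(2√(Dt)) = (8.46 − 4.27)/9.721 = 0.4310; ½·erfc(0.4310) = 0.2711.
C = 483 × 0.2711 = 131 mg/L.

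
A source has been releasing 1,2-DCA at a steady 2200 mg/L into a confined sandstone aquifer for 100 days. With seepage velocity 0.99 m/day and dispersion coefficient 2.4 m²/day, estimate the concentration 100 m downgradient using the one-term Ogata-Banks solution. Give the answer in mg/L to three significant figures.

For a continuous step input, C/C₀ ≈ ½·erfc((x−vt)/(2√(Dt))).
vt = 0.99 × 100 = 99 m and 2√(Dt) = 2√(2.4 × 100) = 30.98 m.
Argument (x−vt)/(2√(Dt)) = (100 − 99)/30.98 = 0.03228; ½·erfc(0.03228) = 0.4818.
C = 2200 × 0.4818 = 1060 mg/L.

1060 mg/L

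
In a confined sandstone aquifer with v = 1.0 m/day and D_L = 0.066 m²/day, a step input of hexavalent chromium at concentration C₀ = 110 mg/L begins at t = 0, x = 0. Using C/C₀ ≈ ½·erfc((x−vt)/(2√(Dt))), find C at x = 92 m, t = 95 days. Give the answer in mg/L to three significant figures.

For a continuous step input, C/C₀ ≈ ½·erfc((x−vt)/(2√(Dt))).
vt = 1.0 × 95 = 95 m and 2√(Dt) = 2√(0.066 × 95) = 5.008 m.
Argument (x−vt)/(2√(Dt)) = (92 − 95)/5.008 = -0.5990; ½·erfc(-0.5990) = 0.8015.
C = 110 × 0.8015 = 88.2 mg/L.

88.2 mg/L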